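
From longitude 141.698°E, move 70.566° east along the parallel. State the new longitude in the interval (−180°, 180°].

147.736°W

Start at +141.698°; shift +70.566° → +212.264°.
+212.264° lies outside (−180°, 180°]; subtract 360° → -147.736°.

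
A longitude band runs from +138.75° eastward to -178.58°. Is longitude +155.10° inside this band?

Band width going east from +138.75° to -178.58°: ((-178.58 − 138.75) mod 360) = 42.67°.
Offset of +155.10° east of the west edge: ((155.10 − 138.75) mod 360) = 16.35°.
16.35° ≤ 42.67° ⇒ inside.

Yes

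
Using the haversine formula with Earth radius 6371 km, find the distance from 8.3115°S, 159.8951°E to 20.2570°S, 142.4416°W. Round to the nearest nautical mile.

3414 nmi

Δλ = -142.4416 − 159.8951 = -302.3367°; wrapped into (−180°, 180°]: 57.6633°.
Δφ = -20.2570 − -8.3115 = -11.9455°.
a = sin²(Δφ/2) + cos φ₁ · cos φ₂ · sin²(Δλ/2) = 0.226706.
c = 2·atan2(√a, √(1−a)) = 0.99251 rad → d = 6371·c ≈ 6323.29 km ≈ 3414.30 nmi.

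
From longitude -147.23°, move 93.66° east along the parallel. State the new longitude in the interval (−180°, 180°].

-53.57°

Start at -147.23°; shift +93.66° → -53.57°.
-53.57° already lies in (−180°, 180°].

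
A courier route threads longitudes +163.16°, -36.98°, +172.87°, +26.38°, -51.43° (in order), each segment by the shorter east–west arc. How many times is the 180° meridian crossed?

2

Leg 1: +163.16° → -36.98°, shortest Δλ = 159.86° (east) — crosses 180°.
Leg 2: -36.98° → +172.87°, shortest Δλ = -150.15° (west) — crosses 180°.
Leg 3: +172.87° → +26.38°, shortest Δλ = -146.49° (west) — does not cross 180°.
Leg 4: +26.38° → -51.43°, shortest Δλ = -77.81° (west) — does not cross 180°.
Total crossings: 2.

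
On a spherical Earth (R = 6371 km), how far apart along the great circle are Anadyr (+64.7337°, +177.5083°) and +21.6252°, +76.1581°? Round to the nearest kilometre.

8364 km

Δλ = 76.1581 − 177.5083 = -101.3502°.
Δφ = 21.6252 − 64.7337 = -43.1085°.
a = sin²(Δφ/2) + cos φ₁ · cos φ₂ · sin²(Δλ/2) = 0.372406.
c = 2·atan2(√a, √(1−a)) = 1.31275 rad → d = 6371·c ≈ 8363.56 km.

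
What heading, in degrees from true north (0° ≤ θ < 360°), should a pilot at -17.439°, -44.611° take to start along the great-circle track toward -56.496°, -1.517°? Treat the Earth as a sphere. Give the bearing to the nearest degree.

151°

Δλ = -1.517 − -44.611 = 43.094°.
θ = atan2( sin Δλ · cos φ₂ , cos φ₁ · sin φ₂ − sin φ₁ · cos φ₂ · cos Δλ )
  = atan2(0.37712, -0.67472) = 150.798° → normalised to [0°, 360°): 150.798°.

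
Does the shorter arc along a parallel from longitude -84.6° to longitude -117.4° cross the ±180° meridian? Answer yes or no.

No

Signed shortest Δλ = ((-117.4 − -84.6 + 180) mod 360) − 180 = -32.8°.
Going west by 32.8° from -84.6° reaches -117.4° without touching 180°.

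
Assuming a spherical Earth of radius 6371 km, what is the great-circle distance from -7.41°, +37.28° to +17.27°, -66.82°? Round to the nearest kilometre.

Δλ = -66.82 − 37.28 = -104.10°.
Δφ = 17.27 − -7.41 = 24.68°.
a = sin²(Δφ/2) + cos φ₁ · cos φ₂ · sin²(Δλ/2) = 0.634488.
c = 2·atan2(√a, √(1−a)) = 1.84313 rad → d = 6371·c ≈ 11742.56 km.

11743 km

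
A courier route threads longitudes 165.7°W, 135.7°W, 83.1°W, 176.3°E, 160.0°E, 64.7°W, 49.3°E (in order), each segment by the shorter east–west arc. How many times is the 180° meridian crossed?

Leg 1: -165.7° → -135.7°, shortest Δλ = 30.0° (east) — does not cross 180°.
Leg 2: -135.7° → -83.1°, shortest Δλ = 52.6° (east) — does not cross 180°.
Leg 3: -83.1° → +176.3°, shortest Δλ = -100.6° (west) — crosses 180°.
Leg 4: +176.3° → +160.0°, shortest Δλ = -16.3° (west) — does not cross 180°.
Leg 5: +160.0° → -64.7°, shortest Δλ = 135.3° (east) — crosses 180°.
Leg 6: -64.7° → +49.3°, shortest Δλ = 114.0° (east) — does not cross 180°.
Total crossings: 2.

2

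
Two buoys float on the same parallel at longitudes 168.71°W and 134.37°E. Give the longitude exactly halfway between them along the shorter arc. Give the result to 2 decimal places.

Signed shortest Δλ from -168.71° to +134.37° is -56.92°.
Midpoint longitude = -168.71° + (-56.92°)/2 = -168.71° − 28.46° = -197.17°.
Normalise into (−180°, 180°]: +162.83°.
(The naïve average (-168.71 + +134.37)/2 = -17.17° is on the wrong side of the globe.)

162.83°E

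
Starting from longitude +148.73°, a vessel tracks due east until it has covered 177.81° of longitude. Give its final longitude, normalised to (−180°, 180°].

-33.46°

Start at +148.73°; shift +177.81° → +326.54°.
+326.54° lies outside (−180°, 180°]; subtract 360° → -33.46°.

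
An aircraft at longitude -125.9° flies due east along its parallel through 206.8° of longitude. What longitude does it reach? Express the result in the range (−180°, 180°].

Start at -125.9°; shift +206.8° → +80.9°.
+80.9° already lies in (−180°, 180°].

+80.9°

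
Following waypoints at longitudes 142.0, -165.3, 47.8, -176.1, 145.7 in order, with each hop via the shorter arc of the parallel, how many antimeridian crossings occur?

Leg 1: +142.0° → -165.3°, shortest Δλ = 52.7° (east) — crosses 180°.
Leg 2: -165.3° → +47.8°, shortest Δλ = -146.9° (west) — crosses 180°.
Leg 3: +47.8° → -176.1°, shortest Δλ = 136.1° (east) — crosses 180°.
Leg 4: -176.1° → +145.7°, shortest Δλ = -38.2° (west) — crosses 180°.
Total crossings: 4.

4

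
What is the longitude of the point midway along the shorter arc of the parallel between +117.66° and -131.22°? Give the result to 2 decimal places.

+173.22°

Signed shortest Δλ from +117.66° to -131.22° is +111.12°.
Midpoint longitude = +117.66° + (+111.12°)/2 = +117.66° + 55.56° = +173.22°.
(The naïve average (+117.66 + -131.22)/2 = -6.78° is on the wrong side of the globe.)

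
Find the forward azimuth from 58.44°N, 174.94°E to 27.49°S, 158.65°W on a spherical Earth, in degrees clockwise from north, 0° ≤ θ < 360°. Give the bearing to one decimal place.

Δλ = -158.65 − 174.94 = -333.59°; wrapped into (−180°, 180°]: 26.41°.
θ = atan2( sin Δλ · cos φ₂ , cos φ₁ · sin φ₂ − sin φ₁ · cos φ₂ · cos Δλ )
  = atan2(0.39457, -0.91859) = 156.755° → normalised to [0°, 360°): 156.755°.

156.8°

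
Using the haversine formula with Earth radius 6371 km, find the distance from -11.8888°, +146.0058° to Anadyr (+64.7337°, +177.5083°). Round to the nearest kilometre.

8920 km

Δλ = 177.5083 − 146.0058 = 31.5025°.
Δφ = 64.7337 − -11.8888 = 76.6225°.
a = sin²(Δφ/2) + cos φ₁ · cos φ₂ · sin²(Δλ/2) = 0.415096.
c = 2·atan2(√a, √(1−a)) = 1.40016 rad → d = 6371·c ≈ 8920.43 km.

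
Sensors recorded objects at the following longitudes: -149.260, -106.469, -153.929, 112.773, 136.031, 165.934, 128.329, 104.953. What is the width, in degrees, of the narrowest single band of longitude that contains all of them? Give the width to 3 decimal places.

Sort the longitudes: -153.929°, -149.260°, -106.469°, +104.953°, +112.773°, +128.329°, +136.031°, +165.934°.
Eastward gaps between consecutive values (wrapping around): 4.669°, 42.791°, 211.422°, 7.820°, 15.556°, 7.702°, 29.903°, 40.137°.
Largest gap = 211.422° ⇒ minimal covering band is its complement: 360° − 211.422° = 148.578°.
Band runs from +104.953° eastward to -106.469°, crossing the antimeridian.

148.578°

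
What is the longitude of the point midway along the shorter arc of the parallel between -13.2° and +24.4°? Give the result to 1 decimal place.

+5.6°

Signed shortest Δλ from -13.2° to +24.4° is +37.6°.
Midpoint longitude = -13.2° + (+37.6°)/2 = -13.2° + 18.8° = +5.6°.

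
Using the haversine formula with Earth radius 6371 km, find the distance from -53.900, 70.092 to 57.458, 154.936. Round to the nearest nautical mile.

Δλ = 154.936 − 70.092 = 84.844°.
Δφ = 57.458 − -53.900 = 111.358°.
a = sin²(Δφ/2) + cos φ₁ · cos φ₂ · sin²(Δλ/2) = 0.826325.
c = 2·atan2(√a, √(1−a)) = 2.28187 rad → d = 6371·c ≈ 14537.82 km ≈ 7849.79 nmi.

7850 nmi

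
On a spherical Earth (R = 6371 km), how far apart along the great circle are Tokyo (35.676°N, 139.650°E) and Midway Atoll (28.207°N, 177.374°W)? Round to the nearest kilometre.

Δλ = -177.374 − 139.650 = -317.024°; wrapped into (−180°, 180°]: 42.976°.
Δφ = 28.207 − 35.676 = -7.469°.
a = sin²(Δφ/2) + cos φ₁ · cos φ₂ · sin²(Δλ/2) = 0.100297.
c = 2·atan2(√a, √(1−a)) = 0.64449 rad → d = 6371·c ≈ 4106.04 km.

4106 km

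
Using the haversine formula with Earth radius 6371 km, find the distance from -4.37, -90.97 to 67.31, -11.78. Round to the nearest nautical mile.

5397 nmi

Δλ = -11.78 − -90.97 = 79.19°.
Δφ = 67.31 − -4.37 = 71.68°.
a = sin²(Δφ/2) + cos φ₁ · cos φ₂ · sin²(Δλ/2) = 0.499081.
c = 2·atan2(√a, √(1−a)) = 1.56896 rad → d = 6371·c ≈ 9995.84 km ≈ 5397.32 nmi.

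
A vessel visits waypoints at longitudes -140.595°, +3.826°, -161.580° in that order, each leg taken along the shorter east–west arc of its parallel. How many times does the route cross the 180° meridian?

0

Leg 1: -140.595° → +3.826°, shortest Δλ = 144.421° (east) — does not cross 180°.
Leg 2: +3.826° → -161.580°, shortest Δλ = -165.406° (west) — does not cross 180°.
Total crossings: 0.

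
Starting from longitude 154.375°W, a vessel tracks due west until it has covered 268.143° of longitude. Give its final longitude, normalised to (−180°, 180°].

Start at -154.375°; shift −268.143° → -422.518°.
-422.518° lies outside (−180°, 180°]; add 360° → -62.518°.

62.518°W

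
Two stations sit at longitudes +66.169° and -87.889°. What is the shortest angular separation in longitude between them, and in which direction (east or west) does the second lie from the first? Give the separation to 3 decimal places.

154.058° west

Raw difference: -87.889 − 66.169 = -154.058°.
Normalise into (−180°, 180°]: -154.058° stays -154.058°.
Negative ⇒ the second point lies to the west; separation 154.058°.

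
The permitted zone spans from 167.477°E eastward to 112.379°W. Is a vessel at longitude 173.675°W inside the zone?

Band width going east from +167.477° to -112.379°: ((-112.379 − 167.477) mod 360) = 80.144°.
Offset of -173.675° east of the west edge: ((-173.675 − 167.477) mod 360) = 18.848°.
18.848° ≤ 80.144° ⇒ inside.

Yes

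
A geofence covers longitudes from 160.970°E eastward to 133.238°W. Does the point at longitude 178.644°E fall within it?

Yes

Band width going east from +160.970° to -133.238°: ((-133.238 − 160.970) mod 360) = 65.792°.
Offset of +178.644° east of the west edge: ((178.644 − 160.970) mod 360) = 17.674°.
17.674° ≤ 65.792° ⇒ inside.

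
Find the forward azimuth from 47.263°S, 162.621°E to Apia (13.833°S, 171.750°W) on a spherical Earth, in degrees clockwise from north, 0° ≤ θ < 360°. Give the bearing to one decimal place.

Δλ = -171.750 − 162.621 = -334.371°; wrapped into (−180°, 180°]: 25.629°.
θ = atan2( sin Δλ · cos φ₂ , cos φ₁ · sin φ₂ − sin φ₁ · cos φ₂ · cos Δλ )
  = atan2(0.42000, 0.48075) = 41.141° → normalised to [0°, 360°): 41.141°.

41.1°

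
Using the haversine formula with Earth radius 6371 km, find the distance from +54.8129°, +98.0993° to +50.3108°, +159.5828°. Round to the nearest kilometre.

4051 km

Δλ = 159.5828 − 98.0993 = 61.4835°.
Δφ = 50.3108 − 54.8129 = -4.5021°.
a = sin²(Δφ/2) + cos φ₁ · cos φ₂ · sin²(Δλ/2) = 0.097700.
c = 2·atan2(√a, √(1−a)) = 0.63580 rad → d = 6371·c ≈ 4050.66 km.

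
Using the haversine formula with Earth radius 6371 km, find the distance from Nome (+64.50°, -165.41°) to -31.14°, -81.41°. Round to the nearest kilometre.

12827 km

Δλ = -81.41 − -165.41 = 84.00°.
Δφ = -31.14 − 64.50 = -95.64°.
a = sin²(Δφ/2) + cos φ₁ · cos φ₂ · sin²(Δλ/2) = 0.714119.
c = 2·atan2(√a, √(1−a)) = 2.01334 rad → d = 6371·c ≈ 12826.98 km.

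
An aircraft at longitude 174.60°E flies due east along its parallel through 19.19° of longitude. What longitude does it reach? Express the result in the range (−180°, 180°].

166.21°W

Start at +174.60°; shift +19.19° → +193.79°.
+193.79° lies outside (−180°, 180°]; subtract 360° → -166.21°.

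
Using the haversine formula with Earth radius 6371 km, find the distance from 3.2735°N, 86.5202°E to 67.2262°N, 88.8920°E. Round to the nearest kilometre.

7114 km

Δλ = 88.8920 − 86.5202 = 2.3718°.
Δφ = 67.2262 − 3.2735 = 63.9527°.
a = sin²(Δφ/2) + cos φ₁ · cos φ₂ · sin²(Δλ/2) = 0.280609.
c = 2·atan2(√a, √(1−a)) = 1.11655 rad → d = 6371·c ≈ 7113.56 km.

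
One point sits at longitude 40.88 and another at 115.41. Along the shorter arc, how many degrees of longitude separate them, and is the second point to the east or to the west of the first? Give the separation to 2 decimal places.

74.53° east

Raw difference: 115.41 − 40.88 = 74.53°.
Normalise into (−180°, 180°]: 74.53° stays 74.53°.
Positive ⇒ the second point lies to the east; separation 74.53°.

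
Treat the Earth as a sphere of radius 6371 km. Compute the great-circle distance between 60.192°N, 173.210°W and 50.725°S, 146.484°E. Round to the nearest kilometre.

Δλ = 146.484 − -173.210 = 319.694°; wrapped into (−180°, 180°]: -40.306°.
Δφ = -50.725 − 60.192 = -110.917°.
a = sin²(Δφ/2) + cos φ₁ · cos φ₂ · sin²(Δλ/2) = 0.715860.
c = 2·atan2(√a, √(1−a)) = 2.01720 rad → d = 6371·c ≈ 12851.55 km.

12852 km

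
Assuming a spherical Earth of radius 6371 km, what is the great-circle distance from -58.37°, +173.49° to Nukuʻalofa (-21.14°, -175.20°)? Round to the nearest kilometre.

Δλ = -175.20 − 173.49 = -348.69°; wrapped into (−180°, 180°]: 11.31°.
Δφ = -21.14 − -58.37 = 37.23°.
a = sin²(Δφ/2) + cos φ₁ · cos φ₂ · sin²(Δλ/2) = 0.106643.
c = 2·atan2(√a, √(1−a)) = 0.66533 rad → d = 6371·c ≈ 4238.80 km.

4239 km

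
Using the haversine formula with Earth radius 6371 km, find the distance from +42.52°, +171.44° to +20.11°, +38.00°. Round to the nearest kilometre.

11575 km

Δλ = 38.00 − 171.44 = -133.44°.
Δφ = 20.11 − 42.52 = -22.41°.
a = sin²(Δφ/2) + cos φ₁ · cos φ₂ · sin²(Δλ/2) = 0.621758.
c = 2·atan2(√a, √(1−a)) = 1.81679 rad → d = 6371·c ≈ 11574.75 km.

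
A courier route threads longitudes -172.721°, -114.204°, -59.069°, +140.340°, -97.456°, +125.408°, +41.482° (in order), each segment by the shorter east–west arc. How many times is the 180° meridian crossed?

Leg 1: -172.721° → -114.204°, shortest Δλ = 58.517° (east) — does not cross 180°.
Leg 2: -114.204° → -59.069°, shortest Δλ = 55.135° (east) — does not cross 180°.
Leg 3: -59.069° → +140.340°, shortest Δλ = -160.591° (west) — crosses 180°.
Leg 4: +140.340° → -97.456°, shortest Δλ = 122.204° (east) — crosses 180°.
Leg 5: -97.456° → +125.408°, shortest Δλ = -137.136° (west) — crosses 180°.
Leg 6: +125.408° → +41.482°, shortest Δλ = -83.926° (west) — does not cross 180°.
Total crossings: 3.

3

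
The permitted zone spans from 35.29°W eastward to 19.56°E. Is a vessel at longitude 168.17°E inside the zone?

Band width going east from -35.29° to +19.56°: ((19.56 − -35.29) mod 360) = 54.85°.
Offset of +168.17° east of the west edge: ((168.17 − -35.29) mod 360) = 203.46°.
203.46° > 54.85° ⇒ outside.

No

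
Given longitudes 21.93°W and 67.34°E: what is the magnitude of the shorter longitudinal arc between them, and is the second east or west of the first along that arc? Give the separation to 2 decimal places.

Raw difference: 67.34 − -21.93 = 89.27°.
Normalise into (−180°, 180°]: 89.27° stays 89.27°.
Positive ⇒ the second point lies to the east; separation 89.27°.

89.27° east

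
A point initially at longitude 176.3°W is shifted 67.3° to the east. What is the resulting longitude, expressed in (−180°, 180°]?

Start at -176.3°; shift +67.3° → -109.0°.
-109.0° already lies in (−180°, 180°].

109.0°W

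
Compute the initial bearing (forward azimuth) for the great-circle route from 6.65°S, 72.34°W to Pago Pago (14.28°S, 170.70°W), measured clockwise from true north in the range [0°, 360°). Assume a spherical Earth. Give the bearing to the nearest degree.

Δλ = -170.70 − -72.34 = -98.36°.
θ = atan2( sin Δλ · cos φ₂ , cos φ₁ · sin φ₂ − sin φ₁ · cos φ₂ · cos Δλ )
  = atan2(-0.95880, -0.26132) = -105.245° → normalised to [0°, 360°): 254.755°.

255°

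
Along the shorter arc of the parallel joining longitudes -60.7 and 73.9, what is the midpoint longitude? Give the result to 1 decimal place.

Signed shortest Δλ from -60.7° to +73.9° is +134.6°.
Midpoint longitude = -60.7° + (+134.6°)/2 = -60.7° + 67.3° = +6.6°.

+6.6°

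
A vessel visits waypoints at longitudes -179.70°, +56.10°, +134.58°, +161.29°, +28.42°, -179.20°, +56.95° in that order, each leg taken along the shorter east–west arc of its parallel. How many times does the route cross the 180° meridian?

Leg 1: -179.70° → +56.10°, shortest Δλ = -124.2° (west) — crosses 180°.
Leg 2: +56.10° → +134.58°, shortest Δλ = 78.48° (east) — does not cross 180°.
Leg 3: +134.58° → +161.29°, shortest Δλ = 26.71° (east) — does not cross 180°.
Leg 4: +161.29° → +28.42°, shortest Δλ = -132.87° (west) — does not cross 180°.
Leg 5: +28.42° → -179.20°, shortest Δλ = 152.38° (east) — crosses 180°.
Leg 6: -179.20° → +56.95°, shortest Δλ = -123.85° (west) — crosses 180°.
Total crossings: 3.

3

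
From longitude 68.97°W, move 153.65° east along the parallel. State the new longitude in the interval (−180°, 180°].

84.68°E

Start at -68.97°; shift +153.65° → +84.68°.
+84.68° already lies in (−180°, 180°].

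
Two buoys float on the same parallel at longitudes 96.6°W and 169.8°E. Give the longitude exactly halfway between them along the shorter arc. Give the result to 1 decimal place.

Signed shortest Δλ from -96.6° to +169.8° is -93.6°.
Midpoint longitude = -96.6° + (-93.6°)/2 = -96.6° − 46.8° = -143.4°.
(The naïve average (-96.6 + +169.8)/2 = 36.6° is on the wrong side of the globe.)

143.4°W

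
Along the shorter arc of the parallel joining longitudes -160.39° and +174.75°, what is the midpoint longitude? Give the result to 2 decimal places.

Signed shortest Δλ from -160.39° to +174.75° is -24.86°.
Midpoint longitude = -160.39° + (-24.86°)/2 = -160.39° − 12.43° = -172.82°.
(The naïve average (-160.39 + +174.75)/2 = 7.18° is on the wrong side of the globe.)

-172.82°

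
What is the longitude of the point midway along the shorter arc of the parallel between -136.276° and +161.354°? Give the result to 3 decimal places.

Signed shortest Δλ from -136.276° to +161.354° is -62.370°.
Midpoint longitude = -136.276° + (-62.370°)/2 = -136.276° − 31.185° = -167.461°.
(The naïve average (-136.276 + +161.354)/2 = 12.539° is on the wrong side of the globe.)

-167.461°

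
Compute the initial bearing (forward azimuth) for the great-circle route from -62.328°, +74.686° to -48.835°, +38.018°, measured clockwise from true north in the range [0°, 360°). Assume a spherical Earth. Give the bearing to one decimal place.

286.7°

Δλ = 38.018 − 74.686 = -36.668°.
θ = atan2( sin Δλ · cos φ₂ , cos φ₁ · sin φ₂ − sin φ₁ · cos φ₂ · cos Δλ )
  = atan2(-0.39308, 0.11797) = -73.295° → normalised to [0°, 360°): 286.705°.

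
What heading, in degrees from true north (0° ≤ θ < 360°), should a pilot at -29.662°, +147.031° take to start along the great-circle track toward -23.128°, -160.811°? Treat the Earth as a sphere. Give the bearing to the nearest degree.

95°

Δλ = -160.811 − 147.031 = -307.842°; wrapped into (−180°, 180°]: 52.158°.
θ = atan2( sin Δλ · cos φ₂ , cos φ₁ · sin φ₂ − sin φ₁ · cos φ₂ · cos Δλ )
  = atan2(0.72624, -0.06211) = 94.888° → normalised to [0°, 360°): 94.888°.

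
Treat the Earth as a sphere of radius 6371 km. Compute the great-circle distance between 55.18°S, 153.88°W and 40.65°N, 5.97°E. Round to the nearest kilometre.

Δλ = 5.97 − -153.88 = 159.85°.
Δφ = 40.65 − -55.18 = 95.83°.
a = sin²(Δφ/2) + cos φ₁ · cos φ₂ · sin²(Δλ/2) = 0.970750.
c = 2·atan2(√a, √(1−a)) = 2.79785 rad → d = 6371·c ≈ 17825.12 km.

17825 km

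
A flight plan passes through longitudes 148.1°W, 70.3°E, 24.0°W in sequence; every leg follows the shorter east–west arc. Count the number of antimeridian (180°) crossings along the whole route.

1

Leg 1: -148.1° → +70.3°, shortest Δλ = -141.6° (west) — crosses 180°.
Leg 2: +70.3° → -24.0°, shortest Δλ = -94.3° (west) — does not cross 180°.
Total crossings: 1.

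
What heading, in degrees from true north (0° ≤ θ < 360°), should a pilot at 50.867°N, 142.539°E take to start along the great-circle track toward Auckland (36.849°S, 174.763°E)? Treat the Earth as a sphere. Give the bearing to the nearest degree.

155°

Δλ = 174.763 − 142.539 = 32.224°.
θ = atan2( sin Δλ · cos φ₂ , cos φ₁ · sin φ₂ − sin φ₁ · cos φ₂ · cos Δλ )
  = atan2(0.42670, -0.90360) = 154.722° → normalised to [0°, 360°): 154.722°.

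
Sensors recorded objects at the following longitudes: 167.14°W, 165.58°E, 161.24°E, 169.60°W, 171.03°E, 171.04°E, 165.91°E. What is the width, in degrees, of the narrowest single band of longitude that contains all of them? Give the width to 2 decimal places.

Sort the longitudes: -169.60°, -167.14°, +161.24°, +165.58°, +165.91°, +171.03°, +171.04°.
Eastward gaps between consecutive values (wrapping around): 2.46°, 328.38°, 4.34°, 0.33°, 5.12°, 0.01°, 19.36°.
Largest gap = 328.38° ⇒ minimal covering band is its complement: 360° − 328.38° = 31.62°.
Band runs from +161.24° eastward to -167.14°, crossing the antimeridian.

31.62°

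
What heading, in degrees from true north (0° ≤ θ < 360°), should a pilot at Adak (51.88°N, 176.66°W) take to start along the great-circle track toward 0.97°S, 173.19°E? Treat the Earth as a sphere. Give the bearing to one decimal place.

Δλ = 173.19 − -176.66 = 349.85°; wrapped into (−180°, 180°]: -10.15°.
θ = atan2( sin Δλ · cos φ₂ , cos φ₁ · sin φ₂ − sin φ₁ · cos φ₂ · cos Δλ )
  = atan2(-0.17620, -0.78475) = -167.345° → normalised to [0°, 360°): 192.655°.

192.7°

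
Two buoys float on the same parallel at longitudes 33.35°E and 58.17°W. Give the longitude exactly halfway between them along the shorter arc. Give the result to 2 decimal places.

12.41°W

Signed shortest Δλ from +33.35° to -58.17° is -91.52°.
Midpoint longitude = +33.35° + (-91.52°)/2 = +33.35° − 45.76° = -12.41°.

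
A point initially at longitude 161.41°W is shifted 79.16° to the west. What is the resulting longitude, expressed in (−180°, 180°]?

119.43°E

Start at -161.41°; shift −79.16° → -240.57°.
-240.57° lies outside (−180°, 180°]; add 360° → +119.43°.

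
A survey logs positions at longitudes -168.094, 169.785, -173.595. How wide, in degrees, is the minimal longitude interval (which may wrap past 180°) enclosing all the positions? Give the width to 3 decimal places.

22.121°

Sort the longitudes: -173.595°, -168.094°, +169.785°.
Eastward gaps between consecutive values (wrapping around): 5.501°, 337.879°, 16.620°.
Largest gap = 337.879° ⇒ minimal covering band is its complement: 360° − 337.879° = 22.121°.
Band runs from +169.785° eastward to -168.094°, crossing the antimeridian.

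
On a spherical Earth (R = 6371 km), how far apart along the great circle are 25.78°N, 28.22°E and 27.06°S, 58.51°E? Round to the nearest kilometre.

Δλ = 58.51 − 28.22 = 30.29°.
Δφ = -27.06 − 25.78 = -52.84°.
a = sin²(Δφ/2) + cos φ₁ · cos φ₂ · sin²(Δλ/2) = 0.252715.
c = 2·atan2(√a, √(1−a)) = 1.05346 rad → d = 6371·c ≈ 6711.56 km.

6712 km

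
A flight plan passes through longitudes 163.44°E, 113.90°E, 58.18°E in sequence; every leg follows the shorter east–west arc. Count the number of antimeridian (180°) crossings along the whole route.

0

Leg 1: +163.44° → +113.90°, shortest Δλ = -49.54° (west) — does not cross 180°.
Leg 2: +113.90° → +58.18°, shortest Δλ = -55.72° (west) — does not cross 180°.
Total crossings: 0.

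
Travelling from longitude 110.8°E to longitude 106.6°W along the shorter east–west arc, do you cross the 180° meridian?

Yes

Naïve |-106.6 − 110.8| = 217.4° > 180°, so the shorter arc goes the other way round — across 180°.
Signed shortest Δλ = ((-106.6 − 110.8 + 180) mod 360) − 180 = 142.6°.
Going east by 142.6° from +110.8° passes through 180° before reaching -106.6°.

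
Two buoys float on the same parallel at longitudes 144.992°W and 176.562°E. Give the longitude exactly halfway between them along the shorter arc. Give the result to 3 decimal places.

164.215°W

Signed shortest Δλ from -144.992° to +176.562° is -38.446°.
Midpoint longitude = -144.992° + (-38.446°)/2 = -144.992° − 19.223° = -164.215°.
(The naïve average (-144.992 + +176.562)/2 = 15.785° is on the wrong side of the globe.)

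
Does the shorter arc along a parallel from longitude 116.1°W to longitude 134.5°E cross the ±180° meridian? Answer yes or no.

Yes

Naïve |134.5 − -116.1| = 250.6° > 180°, so the shorter arc goes the other way round — across 180°.
Signed shortest Δλ = ((134.5 − -116.1 + 180) mod 360) − 180 = -109.4°.
Going west by 109.4° from -116.1° passes through 180° before reaching +134.5°.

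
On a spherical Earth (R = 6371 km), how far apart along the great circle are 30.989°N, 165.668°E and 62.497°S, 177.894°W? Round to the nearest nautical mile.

Δλ = -177.894 − 165.668 = -343.562°; wrapped into (−180°, 180°]: 16.438°.
Δφ = -62.497 − 30.989 = -93.486°.
a = sin²(Δφ/2) + cos φ₁ · cos φ₂ · sin²(Δλ/2) = 0.538493.
c = 2·atan2(√a, √(1−a)) = 1.64786 rad → d = 6371·c ≈ 10498.51 km ≈ 5668.74 nmi.

5669 nmi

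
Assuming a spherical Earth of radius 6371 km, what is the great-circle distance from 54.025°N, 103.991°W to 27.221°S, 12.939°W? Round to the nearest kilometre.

Δλ = -12.939 − -103.991 = 91.052°.
Δφ = -27.221 − 54.025 = -81.246°.
a = sin²(Δφ/2) + cos φ₁ · cos φ₂ · sin²(Δλ/2) = 0.689886.
c = 2·atan2(√a, √(1−a)) = 1.96035 rad → d = 6371·c ≈ 12489.36 km.

12489 km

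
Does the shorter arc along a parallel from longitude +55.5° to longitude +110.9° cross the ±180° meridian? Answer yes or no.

No

Signed shortest Δλ = ((110.9 − 55.5 + 180) mod 360) − 180 = 55.4°.
Going east by 55.4° from +55.5° reaches +110.9° without touching 180°.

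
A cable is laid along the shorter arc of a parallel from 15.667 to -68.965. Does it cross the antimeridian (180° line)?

Signed shortest Δλ = ((-68.965 − 15.667 + 180) mod 360) − 180 = -84.632°.
Going west by 84.632° from +15.667° reaches -68.965° without touching 180°.

No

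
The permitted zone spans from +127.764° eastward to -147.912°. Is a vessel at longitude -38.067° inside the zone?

Band width going east from +127.764° to -147.912°: ((-147.912 − 127.764) mod 360) = 84.324°.
Offset of -38.067° east of the west edge: ((-38.067 − 127.764) mod 360) = 194.169°.
194.169° > 84.324° ⇒ outside.

No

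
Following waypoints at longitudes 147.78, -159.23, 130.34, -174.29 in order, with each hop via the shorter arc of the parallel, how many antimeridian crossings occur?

3

Leg 1: +147.78° → -159.23°, shortest Δλ = 52.99° (east) — crosses 180°.
Leg 2: -159.23° → +130.34°, shortest Δλ = -70.43° (west) — crosses 180°.
Leg 3: +130.34° → -174.29°, shortest Δλ = 55.37° (east) — crosses 180°.
Total crossings: 3.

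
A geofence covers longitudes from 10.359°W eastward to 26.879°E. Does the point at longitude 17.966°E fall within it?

Band width going east from -10.359° to +26.879°: ((26.879 − -10.359) mod 360) = 37.238°.
Offset of +17.966° east of the west edge: ((17.966 − -10.359) mod 360) = 28.325°.
28.325° ≤ 37.238° ⇒ inside.

Yes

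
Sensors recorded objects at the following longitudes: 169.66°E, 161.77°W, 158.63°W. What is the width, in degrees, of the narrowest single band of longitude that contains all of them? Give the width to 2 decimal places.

31.71°

Sort the longitudes: -161.77°, -158.63°, +169.66°.
Eastward gaps between consecutive values (wrapping around): 3.14°, 328.29°, 28.57°.
Largest gap = 328.29° ⇒ minimal covering band is its complement: 360° − 328.29° = 31.71°.
Band runs from +169.66° eastward to -158.63°, crossing the antimeridian.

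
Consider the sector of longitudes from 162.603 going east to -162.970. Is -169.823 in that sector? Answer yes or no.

Yes

Band width going east from +162.603° to -162.970°: ((-162.970 − 162.603) mod 360) = 34.427°.
Offset of -169.823° east of the west edge: ((-169.823 − 162.603) mod 360) = 27.574°.
27.574° ≤ 34.427° ⇒ inside.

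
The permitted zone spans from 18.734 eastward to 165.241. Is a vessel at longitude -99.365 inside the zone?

No

Band width going east from +18.734° to +165.241°: ((165.241 − 18.734) mod 360) = 146.507°.
Offset of -99.365° east of the west edge: ((-99.365 − 18.734) mod 360) = 241.901°.
241.901° > 146.507° ⇒ outside.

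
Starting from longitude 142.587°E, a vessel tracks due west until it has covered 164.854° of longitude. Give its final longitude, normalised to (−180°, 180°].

22.267°W

Start at +142.587°; shift −164.854° → -22.267°.
-22.267° already lies in (−180°, 180°].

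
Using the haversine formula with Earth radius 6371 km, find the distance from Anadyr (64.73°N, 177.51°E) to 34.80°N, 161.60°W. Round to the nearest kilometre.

Δλ = -161.60 − 177.51 = -339.11°; wrapped into (−180°, 180°]: 20.89°.
Δφ = 34.80 − 64.73 = -29.93°.
a = sin²(Δφ/2) + cos φ₁ · cos φ₂ · sin²(Δλ/2) = 0.078203.
c = 2·atan2(√a, √(1−a)) = 0.56686 rad → d = 6371·c ≈ 3611.44 km.

3611 km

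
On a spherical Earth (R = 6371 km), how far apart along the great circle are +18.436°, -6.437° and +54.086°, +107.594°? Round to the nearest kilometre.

Δλ = 107.594 − -6.437 = 114.031°.
Δφ = 54.086 − 18.436 = 35.650°.
a = sin²(Δφ/2) + cos φ₁ · cos φ₂ · sin²(Δλ/2) = 0.485242.
c = 2·atan2(√a, √(1−a)) = 1.54128 rad → d = 6371·c ≈ 9819.47 km.

9819 km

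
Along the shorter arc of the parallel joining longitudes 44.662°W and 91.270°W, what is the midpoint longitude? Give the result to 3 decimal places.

Signed shortest Δλ from -44.662° to -91.270° is -46.608°.
Midpoint longitude = -44.662° + (-46.608°)/2 = -44.662° − 23.304° = -67.966°.

67.966°W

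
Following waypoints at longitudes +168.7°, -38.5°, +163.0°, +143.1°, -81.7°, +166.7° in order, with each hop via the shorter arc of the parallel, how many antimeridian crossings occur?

4

Leg 1: +168.7° → -38.5°, shortest Δλ = 152.8° (east) — crosses 180°.
Leg 2: -38.5° → +163.0°, shortest Δλ = -158.5° (west) — crosses 180°.
Leg 3: +163.0° → +143.1°, shortest Δλ = -19.9° (west) — does not cross 180°.
Leg 4: +143.1° → -81.7°, shortest Δλ = 135.2° (east) — crosses 180°.
Leg 5: -81.7° → +166.7°, shortest Δλ = -111.6° (west) — crosses 180°.
Total crossings: 4.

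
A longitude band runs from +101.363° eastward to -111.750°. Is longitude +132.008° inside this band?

Band width going east from +101.363° to -111.750°: ((-111.750 − 101.363) mod 360) = 146.887°.
Offset of +132.008° east of the west edge: ((132.008 − 101.363) mod 360) = 30.645°.
30.645° ≤ 146.887° ⇒ inside.

Yes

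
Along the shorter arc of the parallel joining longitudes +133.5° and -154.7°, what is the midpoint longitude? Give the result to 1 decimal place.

+169.4°

Signed shortest Δλ from +133.5° to -154.7° is +71.8°.
Midpoint longitude = +133.5° + (+71.8°)/2 = +133.5° + 35.9° = +169.4°.
(The naïve average (+133.5 + -154.7)/2 = -10.6° is on the wrong side of the globe.)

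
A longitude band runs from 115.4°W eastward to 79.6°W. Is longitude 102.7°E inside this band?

Band width going east from -115.4° to -79.6°: ((-79.6 − -115.4) mod 360) = 35.8°.
Offset of +102.7° east of the west edge: ((102.7 − -115.4) mod 360) = 218.1°.
218.1° > 35.8° ⇒ outside.

No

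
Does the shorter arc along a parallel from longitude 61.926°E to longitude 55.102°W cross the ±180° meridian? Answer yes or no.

No

Signed shortest Δλ = ((-55.102 − 61.926 + 180) mod 360) − 180 = -117.028°.
Going west by 117.028° from +61.926° reaches -55.102° without touching 180°.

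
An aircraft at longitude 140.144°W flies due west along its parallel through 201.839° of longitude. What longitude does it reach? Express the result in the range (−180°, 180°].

Start at -140.144°; shift −201.839° → -341.983°.
-341.983° lies outside (−180°, 180°]; add 360° → +18.017°.

18.017°E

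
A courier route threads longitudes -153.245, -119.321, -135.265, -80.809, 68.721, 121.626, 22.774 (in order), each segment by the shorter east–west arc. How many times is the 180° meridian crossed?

0

Leg 1: -153.245° → -119.321°, shortest Δλ = 33.924° (east) — does not cross 180°.
Leg 2: -119.321° → -135.265°, shortest Δλ = -15.944° (west) — does not cross 180°.
Leg 3: -135.265° → -80.809°, shortest Δλ = 54.456° (east) — does not cross 180°.
Leg 4: -80.809° → +68.721°, shortest Δλ = 149.53° (east) — does not cross 180°.
Leg 5: +68.721° → +121.626°, shortest Δλ = 52.905° (east) — does not cross 180°.
Leg 6: +121.626° → +22.774°, shortest Δλ = -98.852° (west) — does not cross 180°.
Total crossings: 0.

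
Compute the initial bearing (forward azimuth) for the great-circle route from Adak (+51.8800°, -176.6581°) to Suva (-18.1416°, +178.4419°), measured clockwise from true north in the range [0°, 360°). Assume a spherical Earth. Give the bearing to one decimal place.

Δλ = 178.4419 − -176.6581 = 355.1000°; wrapped into (−180°, 180°]: -4.9000°.
θ = atan2( sin Δλ · cos φ₂ , cos φ₁ · sin φ₂ − sin φ₁ · cos φ₂ · cos Δλ )
  = atan2(-0.08117, -0.93709) = -175.049° → normalised to [0°, 360°): 184.951°.

185.0°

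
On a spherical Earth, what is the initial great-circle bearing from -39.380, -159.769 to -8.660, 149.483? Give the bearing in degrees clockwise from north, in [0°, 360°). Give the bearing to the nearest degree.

290°

Δλ = 149.483 − -159.769 = 309.252°; wrapped into (−180°, 180°]: -50.748°.
θ = atan2( sin Δλ · cos φ₂ , cos φ₁ · sin φ₂ − sin φ₁ · cos φ₂ · cos Δλ )
  = atan2(-0.76554, 0.28048) = -69.878° → normalised to [0°, 360°): 290.122°.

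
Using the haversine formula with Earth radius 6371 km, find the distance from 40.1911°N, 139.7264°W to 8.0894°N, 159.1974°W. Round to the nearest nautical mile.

Δλ = -159.1974 − -139.7264 = -19.4710°.
Δφ = 8.0894 − 40.1911 = -32.1017°.
a = sin²(Δφ/2) + cos φ₁ · cos φ₂ · sin²(Δλ/2) = 0.098073.
c = 2·atan2(√a, √(1−a)) = 0.63705 rad → d = 6371·c ≈ 4058.65 km ≈ 2191.49 nmi.

2191 nmi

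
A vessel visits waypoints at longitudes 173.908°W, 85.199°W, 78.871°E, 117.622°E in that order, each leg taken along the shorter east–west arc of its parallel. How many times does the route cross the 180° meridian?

Leg 1: -173.908° → -85.199°, shortest Δλ = 88.709° (east) — does not cross 180°.
Leg 2: -85.199° → +78.871°, shortest Δλ = 164.07° (east) — does not cross 180°.
Leg 3: +78.871° → +117.622°, shortest Δλ = 38.751° (east) — does not cross 180°.
Total crossings: 0.

0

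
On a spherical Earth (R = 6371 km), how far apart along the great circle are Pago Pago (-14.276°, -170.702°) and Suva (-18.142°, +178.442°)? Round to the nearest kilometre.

1236 km

Δλ = 178.442 − -170.702 = 349.144°; wrapped into (−180°, 180°]: -10.856°.
Δφ = -18.142 − -14.276 = -3.866°.
a = sin²(Δφ/2) + cos φ₁ · cos φ₂ · sin²(Δλ/2) = 0.009379.
c = 2·atan2(√a, √(1−a)) = 0.19399 rad → d = 6371·c ≈ 1235.91 km.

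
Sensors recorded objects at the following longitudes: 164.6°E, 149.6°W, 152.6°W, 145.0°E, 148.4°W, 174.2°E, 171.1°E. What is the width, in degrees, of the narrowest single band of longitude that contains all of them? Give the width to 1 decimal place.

66.6°

Sort the longitudes: -152.6°, -149.6°, -148.4°, +145.0°, +164.6°, +171.1°, +174.2°.
Eastward gaps between consecutive values (wrapping around): 3.0°, 1.2°, 293.4°, 19.6°, 6.5°, 3.1°, 33.2°.
Largest gap = 293.4° ⇒ minimal covering band is its complement: 360° − 293.4° = 66.6°.
Band runs from +145.0° eastward to -148.4°, crossing the antimeridian.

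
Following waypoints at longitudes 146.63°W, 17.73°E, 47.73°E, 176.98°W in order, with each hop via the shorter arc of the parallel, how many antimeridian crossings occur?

Leg 1: -146.63° → +17.73°, shortest Δλ = 164.36° (east) — does not cross 180°.
Leg 2: +17.73° → +47.73°, shortest Δλ = 30.0° (east) — does not cross 180°.
Leg 3: +47.73° → -176.98°, shortest Δλ = 135.29° (east) — crosses 180°.
Total crossings: 1.

1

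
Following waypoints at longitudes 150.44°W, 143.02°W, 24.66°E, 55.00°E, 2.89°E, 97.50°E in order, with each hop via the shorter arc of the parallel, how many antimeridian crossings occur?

0

Leg 1: -150.44° → -143.02°, shortest Δλ = 7.42° (east) — does not cross 180°.
Leg 2: -143.02° → +24.66°, shortest Δλ = 167.68° (east) — does not cross 180°.
Leg 3: +24.66° → +55.00°, shortest Δλ = 30.34° (east) — does not cross 180°.
Leg 4: +55.00° → +2.89°, shortest Δλ = -52.11° (west) — does not cross 180°.
Leg 5: +2.89° → +97.50°, shortest Δλ = 94.61° (east) — does not cross 180°.
Total crossings: 0.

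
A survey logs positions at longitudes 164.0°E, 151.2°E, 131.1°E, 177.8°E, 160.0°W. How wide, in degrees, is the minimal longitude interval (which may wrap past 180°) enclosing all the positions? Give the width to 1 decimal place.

68.9°

Sort the longitudes: -160.0°, +131.1°, +151.2°, +164.0°, +177.8°.
Eastward gaps between consecutive values (wrapping around): 291.1°, 20.1°, 12.8°, 13.8°, 22.2°.
Largest gap = 291.1° ⇒ minimal covering band is its complement: 360° − 291.1° = 68.9°.
Band runs from +131.1° eastward to -160.0°, crossing the antimeridian.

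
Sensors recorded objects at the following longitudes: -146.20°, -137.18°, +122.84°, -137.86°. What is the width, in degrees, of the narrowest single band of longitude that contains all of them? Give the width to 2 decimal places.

99.98°

Sort the longitudes: -146.20°, -137.86°, -137.18°, +122.84°.
Eastward gaps between consecutive values (wrapping around): 8.34°, 0.68°, 260.02°, 90.96°.
Largest gap = 260.02° ⇒ minimal covering band is its complement: 360° − 260.02° = 99.98°.
Band runs from +122.84° eastward to -137.18°, crossing the antimeridian.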